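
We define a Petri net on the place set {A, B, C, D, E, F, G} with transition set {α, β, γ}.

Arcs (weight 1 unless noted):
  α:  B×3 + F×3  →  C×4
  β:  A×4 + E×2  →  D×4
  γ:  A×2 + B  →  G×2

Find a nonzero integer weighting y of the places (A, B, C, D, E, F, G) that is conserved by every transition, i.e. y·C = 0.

y = (A:2, B:-4, C:-3, D:2, E:0, F:0, G:0)

Incidence matrix C (rows=places, cols=transitions):
        α    β    γ
    A   0   -4   -2
    B  -3    0   -1
    C   4    0    0
    D   0    4    0
    E   0   -2    0
    F  -3    0    0
    G   0    0    2

Candidate y = [2, -4, -3, 2, 0, 0, 0]; check y·C column-wise:
  col α: 2·0 + -4·-3 + -3·4 + 2·0 + 0·-3 = 0
  col β: 2·-4 + -4·0 + -3·0 + 2·4 + 0·-2 = 0
  col γ: 2·-2 + -4·-1 + -3·0 + 2·0 + 0·2 = 0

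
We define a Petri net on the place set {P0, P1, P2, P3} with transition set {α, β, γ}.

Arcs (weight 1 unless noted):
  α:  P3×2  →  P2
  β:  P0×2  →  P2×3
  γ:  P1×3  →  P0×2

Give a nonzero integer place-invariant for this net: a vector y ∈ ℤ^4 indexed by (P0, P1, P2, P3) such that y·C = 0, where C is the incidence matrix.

Incidence matrix C (rows=places, cols=transitions):
        α    β    γ
   P0   0   -2    2
   P1   0    0   -3
   P2   1    3    0
   P3  -2    0    0

Candidate y = [3, 2, 2, 1]; check y·C column-wise:
  col α: 3·0 + 2·0 + 2·1 + 1·-2 = 0
  col β: 3·-2 + 2·0 + 2·3 + 1·0 = 0
  col γ: 3·2 + 2·-3 + 2·0 + 1·0 = 0

y = (P0:3, P1:2, P2:2, P3:1)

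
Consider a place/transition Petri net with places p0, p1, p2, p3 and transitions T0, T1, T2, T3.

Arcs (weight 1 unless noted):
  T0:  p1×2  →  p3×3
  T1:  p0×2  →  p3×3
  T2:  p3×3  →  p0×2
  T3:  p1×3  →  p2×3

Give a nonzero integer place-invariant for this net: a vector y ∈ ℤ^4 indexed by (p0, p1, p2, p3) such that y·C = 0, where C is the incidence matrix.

y = (p0:3, p1:3, p2:3, p3:2)

Incidence matrix C (rows=places, cols=transitions):
       T0   T1   T2   T3
   p0   0   -2    2    0
   p1  -2    0    0   -3
   p2   0    0    0    3
   p3   3    3   -3    0

Candidate y = [3, 3, 3, 2]; check y·C column-wise:
  col T0: 3·0 + 3·-2 + 3·0 + 2·3 = 0
  col T1: 3·-2 + 3·0 + 3·0 + 2·3 = 0
  col T2: 3·2 + 3·0 + 3·0 + 2·-3 = 0
  col T3: 3·0 + 3·-3 + 3·3 + 2·0 = 0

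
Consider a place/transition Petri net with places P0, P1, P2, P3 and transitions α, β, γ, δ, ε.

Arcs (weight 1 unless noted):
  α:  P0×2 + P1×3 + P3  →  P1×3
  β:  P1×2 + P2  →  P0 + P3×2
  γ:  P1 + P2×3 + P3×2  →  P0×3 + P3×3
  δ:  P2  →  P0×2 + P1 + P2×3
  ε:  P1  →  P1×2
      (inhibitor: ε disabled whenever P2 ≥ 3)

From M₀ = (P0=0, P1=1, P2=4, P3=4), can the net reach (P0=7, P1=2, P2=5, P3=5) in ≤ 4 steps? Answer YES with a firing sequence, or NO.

step 1: fire γ:  (P0=0, P1=1, P2=4, P3=4) → (P0=3, P1=0, P2=1, P3=5)
step 2: fire δ:  (P0=3, P1=0, P2=1, P3=5) → (P0=5, P1=1, P2=3, P3=5)
step 3: fire δ:  (P0=5, P1=1, P2=3, P3=5) → (P0=7, P1=2, P2=5, P3=5)

YES — reachable via ⟨γ, δ, δ⟩ (3 firings)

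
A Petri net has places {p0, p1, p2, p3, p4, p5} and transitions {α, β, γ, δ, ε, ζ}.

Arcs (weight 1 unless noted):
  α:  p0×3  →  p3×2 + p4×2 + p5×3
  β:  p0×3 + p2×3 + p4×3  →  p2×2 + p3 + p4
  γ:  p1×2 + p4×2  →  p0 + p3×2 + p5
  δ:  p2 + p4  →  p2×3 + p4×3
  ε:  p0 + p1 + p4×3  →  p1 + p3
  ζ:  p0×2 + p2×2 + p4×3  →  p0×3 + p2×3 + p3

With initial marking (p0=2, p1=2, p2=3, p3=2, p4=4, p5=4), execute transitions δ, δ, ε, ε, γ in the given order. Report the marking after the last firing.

(p0=1, p1=0, p2=7, p3=6, p4=0, p5=5)

step 1: fire δ:  (p0=2, p1=2, p2=3, p3=2, p4=4, p5=4) → (p0=2, p1=2, p2=5, p3=2, p4=6, p5=4)
step 2: fire δ:  (p0=2, p1=2, p2=5, p3=2, p4=6, p5=4) → (p0=2, p1=2, p2=7, p3=2, p4=8, p5=4)
step 3: fire ε:  (p0=2, p1=2, p2=7, p3=2, p4=8, p5=4) → (p0=1, p1=2, p2=7, p3=3, p4=5, p5=4)
step 4: fire ε:  (p0=1, p1=2, p2=7, p3=3, p4=5, p5=4) → (p0=0, p1=2, p2=7, p3=4, p4=2, p5=4)
step 5: fire γ:  (p0=0, p1=2, p2=7, p3=4, p4=2, p5=4) → (p0=1, p1=0, p2=7, p3=6, p4=0, p5=5)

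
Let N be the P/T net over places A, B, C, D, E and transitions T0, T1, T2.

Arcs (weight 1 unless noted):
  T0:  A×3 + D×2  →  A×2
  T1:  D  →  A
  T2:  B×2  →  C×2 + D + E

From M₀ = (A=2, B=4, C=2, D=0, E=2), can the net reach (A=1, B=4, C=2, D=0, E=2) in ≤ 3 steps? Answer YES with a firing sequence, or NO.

depth 0: 1 marking
depth 1: 2 markings reached so far
depth 2: 4 markings reached so far
depth 3: 5 markings reached so far
target is not among the 5 markings reachable within 3 steps

NO — not reachable within 3 firings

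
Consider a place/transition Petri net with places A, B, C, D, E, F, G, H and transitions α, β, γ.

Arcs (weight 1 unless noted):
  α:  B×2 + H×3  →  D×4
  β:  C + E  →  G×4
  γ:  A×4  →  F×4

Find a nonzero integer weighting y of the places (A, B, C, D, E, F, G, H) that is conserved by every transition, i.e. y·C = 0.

Incidence matrix C (rows=places, cols=transitions):
        α    β    γ
    A   0    0   -4
    B  -2    0    0
    C   0   -1    0
    D   4    0    0
    E   0   -1    0
    F   0    0    4
    G   0    4    0
    H  -3    0    0

Candidate y = [0, 2, 0, 1, 0, 0, 0, 0]; check y·C column-wise:
  col α: 2·-2 + 1·4 + 0·-3 = 0
  col β: 2·0 + 0·-1 + 1·0 + 0·-1 + 0·4 = 0
  col γ: 0·-4 + 2·0 + 1·0 + 0·4 = 0

y = (A:0, B:2, C:0, D:1, E:0, F:0, G:0, H:0)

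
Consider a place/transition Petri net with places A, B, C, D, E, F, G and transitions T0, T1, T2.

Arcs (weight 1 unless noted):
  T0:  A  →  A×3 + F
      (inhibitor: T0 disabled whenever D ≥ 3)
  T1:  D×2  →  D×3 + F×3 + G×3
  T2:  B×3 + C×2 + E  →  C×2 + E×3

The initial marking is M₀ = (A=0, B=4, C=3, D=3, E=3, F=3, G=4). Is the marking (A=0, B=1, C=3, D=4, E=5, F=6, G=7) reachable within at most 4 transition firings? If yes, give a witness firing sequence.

YES — reachable via ⟨T1, T2⟩ (2 firings)

step 1: fire T1:  (A=0, B=4, C=3, D=3, E=3, F=3, G=4) → (A=0, B=4, C=3, D=4, E=3, F=6, G=7)
step 2: fire T2:  (A=0, B=4, C=3, D=4, E=3, F=6, G=7) → (A=0, B=1, C=3, D=4, E=5, F=6, G=7)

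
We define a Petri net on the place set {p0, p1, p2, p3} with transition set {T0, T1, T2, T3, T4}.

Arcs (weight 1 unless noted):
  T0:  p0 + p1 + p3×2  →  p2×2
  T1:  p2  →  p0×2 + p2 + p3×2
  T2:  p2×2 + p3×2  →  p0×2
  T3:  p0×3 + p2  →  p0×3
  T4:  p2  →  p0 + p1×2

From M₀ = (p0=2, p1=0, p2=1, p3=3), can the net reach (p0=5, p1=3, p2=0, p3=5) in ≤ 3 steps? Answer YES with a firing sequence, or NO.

NO — not reachable within 3 firings

depth 0: 1 marking
depth 1: 3 markings reached so far
depth 2: 7 markings reached so far
depth 3: 12 markings reached so far
target is not among the 12 markings reachable within 3 steps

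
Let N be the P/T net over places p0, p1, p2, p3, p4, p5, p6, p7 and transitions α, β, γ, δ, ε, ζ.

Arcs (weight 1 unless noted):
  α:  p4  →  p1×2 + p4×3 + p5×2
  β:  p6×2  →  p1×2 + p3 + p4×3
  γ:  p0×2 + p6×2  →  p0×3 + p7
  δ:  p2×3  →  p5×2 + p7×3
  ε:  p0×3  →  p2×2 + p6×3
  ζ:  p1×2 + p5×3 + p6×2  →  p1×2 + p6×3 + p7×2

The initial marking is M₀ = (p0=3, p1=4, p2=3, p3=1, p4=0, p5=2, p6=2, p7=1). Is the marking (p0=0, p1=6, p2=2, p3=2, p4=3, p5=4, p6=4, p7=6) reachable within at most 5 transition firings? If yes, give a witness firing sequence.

NO — not reachable within 5 firings

depth 0: 1 marking
depth 1: 5 markings reached so far
depth 2: 12 markings reached so far
depth 3: 22 markings reached so far
depth 4: 34 markings reached so far
depth 5: 48 markings reached so far
target is not among the 48 markings reachable within 5 steps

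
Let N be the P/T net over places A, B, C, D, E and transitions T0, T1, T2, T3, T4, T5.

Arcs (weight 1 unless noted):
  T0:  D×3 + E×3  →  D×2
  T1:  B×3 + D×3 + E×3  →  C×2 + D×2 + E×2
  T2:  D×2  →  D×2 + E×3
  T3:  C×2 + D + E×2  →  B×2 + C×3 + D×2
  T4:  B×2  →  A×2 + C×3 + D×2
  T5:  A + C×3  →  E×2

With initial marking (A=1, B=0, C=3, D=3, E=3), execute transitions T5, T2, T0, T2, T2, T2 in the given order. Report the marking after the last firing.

step 1: fire T5:  (A=1, B=0, C=3, D=3, E=3) → (A=0, B=0, C=0, D=3, E=5)
step 2: fire T2:  (A=0, B=0, C=0, D=3, E=5) → (A=0, B=0, C=0, D=3, E=8)
step 3: fire T0:  (A=0, B=0, C=0, D=3, E=8) → (A=0, B=0, C=0, D=2, E=5)
step 4: fire T2:  (A=0, B=0, C=0, D=2, E=5) → (A=0, B=0, C=0, D=2, E=8)
step 5: fire T2:  (A=0, B=0, C=0, D=2, E=8) → (A=0, B=0, C=0, D=2, E=11)
step 6: fire T2:  (A=0, B=0, C=0, D=2, E=11) → (A=0, B=0, C=0, D=2, E=14)

(A=0, B=0, C=0, D=2, E=14)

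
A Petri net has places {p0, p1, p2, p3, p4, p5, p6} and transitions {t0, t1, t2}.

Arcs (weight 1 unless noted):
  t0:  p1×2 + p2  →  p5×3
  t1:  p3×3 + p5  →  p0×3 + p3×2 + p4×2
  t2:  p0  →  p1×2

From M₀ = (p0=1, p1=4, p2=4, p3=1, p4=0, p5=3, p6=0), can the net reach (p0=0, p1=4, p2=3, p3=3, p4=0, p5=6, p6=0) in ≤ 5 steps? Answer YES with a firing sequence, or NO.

depth 0: 1 marking
depth 1: 3 markings reached so far
depth 2: 5 markings reached so far
depth 3: 6 markings reached so far
depth 4: 7 markings reached so far
depth 5: 7 markings reached so far
(frontier empty at depth 5; search complete)
target is not among the 7 markings reachable within 5 steps

NO — not reachable within 5 firings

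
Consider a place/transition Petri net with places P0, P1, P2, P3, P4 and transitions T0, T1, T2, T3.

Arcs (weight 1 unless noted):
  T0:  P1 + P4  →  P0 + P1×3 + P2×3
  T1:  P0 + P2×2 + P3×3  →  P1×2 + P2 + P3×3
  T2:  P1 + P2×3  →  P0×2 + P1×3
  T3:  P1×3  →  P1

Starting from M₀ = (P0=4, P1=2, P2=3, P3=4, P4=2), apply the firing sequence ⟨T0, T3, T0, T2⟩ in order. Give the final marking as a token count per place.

(P0=8, P1=6, P2=6, P3=4, P4=0)

step 1: fire T0:  (P0=4, P1=2, P2=3, P3=4, P4=2) → (P0=5, P1=4, P2=6, P3=4, P4=1)
step 2: fire T3:  (P0=5, P1=4, P2=6, P3=4, P4=1) → (P0=5, P1=2, P2=6, P3=4, P4=1)
step 3: fire T0:  (P0=5, P1=2, P2=6, P3=4, P4=1) → (P0=6, P1=4, P2=9, P3=4, P4=0)
step 4: fire T2:  (P0=6, P1=4, P2=9, P3=4, P4=0) → (P0=8, P1=6, P2=6, P3=4, P4=0)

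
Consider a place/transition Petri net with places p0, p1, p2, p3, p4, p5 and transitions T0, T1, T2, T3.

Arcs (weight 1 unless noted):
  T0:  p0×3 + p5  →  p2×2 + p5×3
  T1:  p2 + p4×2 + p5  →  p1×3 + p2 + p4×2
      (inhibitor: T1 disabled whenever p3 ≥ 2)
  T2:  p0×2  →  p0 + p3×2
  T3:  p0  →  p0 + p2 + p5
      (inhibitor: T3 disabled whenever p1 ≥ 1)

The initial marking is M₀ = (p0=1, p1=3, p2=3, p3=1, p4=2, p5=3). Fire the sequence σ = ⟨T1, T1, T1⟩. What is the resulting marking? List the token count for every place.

(p0=1, p1=12, p2=3, p3=1, p4=2, p5=0)

step 1: fire T1:  (p0=1, p1=3, p2=3, p3=1, p4=2, p5=3) → (p0=1, p1=6, p2=3, p3=1, p4=2, p5=2)
step 2: fire T1:  (p0=1, p1=6, p2=3, p3=1, p4=2, p5=2) → (p0=1, p1=9, p2=3, p3=1, p4=2, p5=1)
step 3: fire T1:  (p0=1, p1=9, p2=3, p3=1, p4=2, p5=1) → (p0=1, p1=12, p2=3, p3=1, p4=2, p5=0)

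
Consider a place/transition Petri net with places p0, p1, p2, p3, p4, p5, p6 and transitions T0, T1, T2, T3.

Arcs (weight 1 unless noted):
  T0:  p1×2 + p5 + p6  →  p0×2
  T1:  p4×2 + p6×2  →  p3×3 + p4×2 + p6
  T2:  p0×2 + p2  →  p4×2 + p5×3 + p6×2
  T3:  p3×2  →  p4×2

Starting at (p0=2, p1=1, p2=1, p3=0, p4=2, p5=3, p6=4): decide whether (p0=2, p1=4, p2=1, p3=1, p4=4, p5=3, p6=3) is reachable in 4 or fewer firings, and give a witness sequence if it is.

depth 0: 1 marking
depth 1: 3 markings reached so far
depth 2: 6 markings reached so far
depth 3: 10 markings reached so far
depth 4: 14 markings reached so far
target is not among the 14 markings reachable within 4 steps

NO — not reachable within 4 firings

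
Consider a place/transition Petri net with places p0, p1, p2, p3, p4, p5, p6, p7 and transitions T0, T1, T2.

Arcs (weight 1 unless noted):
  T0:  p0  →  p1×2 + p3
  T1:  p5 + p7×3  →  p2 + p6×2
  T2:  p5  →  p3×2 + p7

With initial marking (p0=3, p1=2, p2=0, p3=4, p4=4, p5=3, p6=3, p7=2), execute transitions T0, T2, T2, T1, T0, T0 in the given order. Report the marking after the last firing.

(p0=0, p1=8, p2=1, p3=11, p4=4, p5=0, p6=5, p7=1)

step 1: fire T0:  (p0=3, p1=2, p2=0, p3=4, p4=4, p5=3, p6=3, p7=2) → (p0=2, p1=4, p2=0, p3=5, p4=4, p5=3, p6=3, p7=2)
step 2: fire T2:  (p0=2, p1=4, p2=0, p3=5, p4=4, p5=3, p6=3, p7=2) → (p0=2, p1=4, p2=0, p3=7, p4=4, p5=2, p6=3, p7=3)
step 3: fire T2:  (p0=2, p1=4, p2=0, p3=7, p4=4, p5=2, p6=3, p7=3) → (p0=2, p1=4, p2=0, p3=9, p4=4, p5=1, p6=3, p7=4)
step 4: fire T1:  (p0=2, p1=4, p2=0, p3=9, p4=4, p5=1, p6=3, p7=4) → (p0=2, p1=4, p2=1, p3=9, p4=4, p5=0, p6=5, p7=1)
step 5: fire T0:  (p0=2, p1=4, p2=1, p3=9, p4=4, p5=0, p6=5, p7=1) → (p0=1, p1=6, p2=1, p3=10, p4=4, p5=0, p6=5, p7=1)
step 6: fire T0:  (p0=1, p1=6, p2=1, p3=10, p4=4, p5=0, p6=5, p7=1) → (p0=0, p1=8, p2=1, p3=11, p4=4, p5=0, p6=5, p7=1)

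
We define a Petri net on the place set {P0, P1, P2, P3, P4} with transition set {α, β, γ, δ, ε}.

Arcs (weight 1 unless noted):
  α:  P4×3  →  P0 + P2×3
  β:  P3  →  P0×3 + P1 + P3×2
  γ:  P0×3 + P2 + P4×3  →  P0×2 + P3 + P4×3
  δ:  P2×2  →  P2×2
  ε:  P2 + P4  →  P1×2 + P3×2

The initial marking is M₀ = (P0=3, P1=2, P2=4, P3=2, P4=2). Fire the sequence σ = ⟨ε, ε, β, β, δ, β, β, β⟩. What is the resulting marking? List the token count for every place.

step 1: fire ε:  (P0=3, P1=2, P2=4, P3=2, P4=2) → (P0=3, P1=4, P2=3, P3=4, P4=1)
step 2: fire ε:  (P0=3, P1=4, P2=3, P3=4, P4=1) → (P0=3, P1=6, P2=2, P3=6, P4=0)
step 3: fire β:  (P0=3, P1=6, P2=2, P3=6, P4=0) → (P0=6, P1=7, P2=2, P3=7, P4=0)
step 4: fire β:  (P0=6, P1=7, P2=2, P3=7, P4=0) → (P0=9, P1=8, P2=2, P3=8, P4=0)
step 5: fire δ:  (P0=9, P1=8, P2=2, P3=8, P4=0) → (P0=9, P1=8, P2=2, P3=8, P4=0)
step 6: fire β:  (P0=9, P1=8, P2=2, P3=8, P4=0) → (P0=12, P1=9, P2=2, P3=9, P4=0)
step 7: fire β:  (P0=12, P1=9, P2=2, P3=9, P4=0) → (P0=15, P1=10, P2=2, P3=10, P4=0)
step 8: fire β:  (P0=15, P1=10, P2=2, P3=10, P4=0) → (P0=18, P1=11, P2=2, P3=11, P4=0)

(P0=18, P1=11, P2=2, P3=11, P4=0)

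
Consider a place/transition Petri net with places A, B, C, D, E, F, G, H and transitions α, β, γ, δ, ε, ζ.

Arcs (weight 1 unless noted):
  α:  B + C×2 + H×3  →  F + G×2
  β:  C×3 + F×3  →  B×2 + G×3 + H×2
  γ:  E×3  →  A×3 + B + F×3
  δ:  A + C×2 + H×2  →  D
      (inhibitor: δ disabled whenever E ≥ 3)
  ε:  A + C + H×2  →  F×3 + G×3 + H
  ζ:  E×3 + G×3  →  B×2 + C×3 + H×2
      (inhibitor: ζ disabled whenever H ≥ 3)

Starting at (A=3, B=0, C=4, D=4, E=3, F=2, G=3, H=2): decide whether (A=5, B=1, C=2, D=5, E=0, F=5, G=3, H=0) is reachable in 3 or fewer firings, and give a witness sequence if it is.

YES — reachable via ⟨γ, δ⟩ (2 firings)

step 1: fire γ:  (A=3, B=0, C=4, D=4, E=3, F=2, G=3, H=2) → (A=6, B=1, C=4, D=4, E=0, F=5, G=3, H=2)
step 2: fire δ:  (A=6, B=1, C=4, D=4, E=0, F=5, G=3, H=2) → (A=5, B=1, C=2, D=5, E=0, F=5, G=3, H=0)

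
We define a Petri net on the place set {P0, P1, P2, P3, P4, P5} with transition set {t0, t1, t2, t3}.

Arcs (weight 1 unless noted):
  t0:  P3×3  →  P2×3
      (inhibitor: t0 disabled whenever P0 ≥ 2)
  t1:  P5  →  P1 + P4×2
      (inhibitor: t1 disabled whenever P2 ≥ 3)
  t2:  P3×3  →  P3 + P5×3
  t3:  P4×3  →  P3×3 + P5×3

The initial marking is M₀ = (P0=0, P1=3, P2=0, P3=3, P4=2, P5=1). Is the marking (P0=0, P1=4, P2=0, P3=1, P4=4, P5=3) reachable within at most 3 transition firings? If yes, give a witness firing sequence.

YES — reachable via ⟨t1, t2⟩ (2 firings)

step 1: fire t1:  (P0=0, P1=3, P2=0, P3=3, P4=2, P5=1) → (P0=0, P1=4, P2=0, P3=3, P4=4, P5=0)
step 2: fire t2:  (P0=0, P1=4, P2=0, P3=3, P4=4, P5=0) → (P0=0, P1=4, P2=0, P3=1, P4=4, P5=3)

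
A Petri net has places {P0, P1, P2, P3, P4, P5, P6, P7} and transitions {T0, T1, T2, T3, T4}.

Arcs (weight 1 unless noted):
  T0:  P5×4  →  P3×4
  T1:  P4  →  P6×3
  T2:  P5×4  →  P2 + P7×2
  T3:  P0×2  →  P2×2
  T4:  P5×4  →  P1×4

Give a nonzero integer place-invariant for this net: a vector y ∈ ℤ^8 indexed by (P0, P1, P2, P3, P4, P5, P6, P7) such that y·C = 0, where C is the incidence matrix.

Incidence matrix C (rows=places, cols=transitions):
       T0   T1   T2   T3   T4
   P0   0    0    0   -2    0
   P1   0    0    0    0    4
   P2   0    0    1    2    0
   P3   4    0    0    0    0
   P4   0   -1    0    0    0
   P5  -4    0   -4    0   -4
   P6   0    3    0    0    0
   P7   0    0    2    0    0

Candidate y = [4, 1, 4, 1, 0, 1, 0, 0]; check y·C column-wise:
  col T0: 4·0 + 1·0 + 4·0 + 1·4 + 1·-4 = 0
  col T1: 4·0 + 1·0 + 4·0 + 1·0 + 0·-1 + 1·0 + 0·3 = 0
  col T2: 4·0 + 1·0 + 4·1 + 1·0 + 1·-4 + 0·2 = 0
  col T3: 4·-2 + 1·0 + 4·2 + 1·0 + 1·0 = 0
  col T4: 4·0 + 1·4 + 4·0 + 1·0 + 1·-4 = 0

y = (P0:4, P1:1, P2:4, P3:1, P4:0, P5:1, P6:0, P7:0)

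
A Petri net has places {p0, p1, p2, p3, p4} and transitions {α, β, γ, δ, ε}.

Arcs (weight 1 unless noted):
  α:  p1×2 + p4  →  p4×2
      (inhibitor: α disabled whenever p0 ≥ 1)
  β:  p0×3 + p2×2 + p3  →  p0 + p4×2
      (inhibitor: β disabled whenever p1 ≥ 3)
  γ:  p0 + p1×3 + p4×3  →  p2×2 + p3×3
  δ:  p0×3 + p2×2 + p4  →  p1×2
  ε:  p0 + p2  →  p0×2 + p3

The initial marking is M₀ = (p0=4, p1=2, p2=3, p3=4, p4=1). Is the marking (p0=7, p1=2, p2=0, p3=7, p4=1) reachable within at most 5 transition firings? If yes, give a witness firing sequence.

YES — reachable via ⟨ε, ε, ε⟩ (3 firings)

step 1: fire ε:  (p0=4, p1=2, p2=3, p3=4, p4=1) → (p0=5, p1=2, p2=2, p3=5, p4=1)
step 2: fire ε:  (p0=5, p1=2, p2=2, p3=5, p4=1) → (p0=6, p1=2, p2=1, p3=6, p4=1)
step 3: fire ε:  (p0=6, p1=2, p2=1, p3=6, p4=1) → (p0=7, p1=2, p2=0, p3=7, p4=1)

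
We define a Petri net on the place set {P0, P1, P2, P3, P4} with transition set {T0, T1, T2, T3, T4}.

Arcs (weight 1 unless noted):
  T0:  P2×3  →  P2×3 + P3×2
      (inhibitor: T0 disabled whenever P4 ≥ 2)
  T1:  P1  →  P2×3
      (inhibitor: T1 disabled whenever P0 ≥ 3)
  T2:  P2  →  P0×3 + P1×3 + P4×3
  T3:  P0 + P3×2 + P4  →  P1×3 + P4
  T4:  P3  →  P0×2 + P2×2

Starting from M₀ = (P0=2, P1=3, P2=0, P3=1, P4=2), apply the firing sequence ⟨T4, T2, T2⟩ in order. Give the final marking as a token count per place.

step 1: fire T4:  (P0=2, P1=3, P2=0, P3=1, P4=2) → (P0=4, P1=3, P2=2, P3=0, P4=2)
step 2: fire T2:  (P0=4, P1=3, P2=2, P3=0, P4=2) → (P0=7, P1=6, P2=1, P3=0, P4=5)
step 3: fire T2:  (P0=7, P1=6, P2=1, P3=0, P4=5) → (P0=10, P1=9, P2=0, P3=0, P4=8)

(P0=10, P1=9, P2=0, P3=0, P4=8)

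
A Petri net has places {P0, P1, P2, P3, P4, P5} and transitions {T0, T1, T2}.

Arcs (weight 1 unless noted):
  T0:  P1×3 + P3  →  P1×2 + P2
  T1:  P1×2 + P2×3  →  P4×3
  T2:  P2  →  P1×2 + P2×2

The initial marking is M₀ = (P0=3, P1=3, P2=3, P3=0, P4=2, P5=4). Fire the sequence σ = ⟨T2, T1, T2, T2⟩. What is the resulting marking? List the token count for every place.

step 1: fire T2:  (P0=3, P1=3, P2=3, P3=0, P4=2, P5=4) → (P0=3, P1=5, P2=4, P3=0, P4=2, P5=4)
step 2: fire T1:  (P0=3, P1=5, P2=4, P3=0, P4=2, P5=4) → (P0=3, P1=3, P2=1, P3=0, P4=5, P5=4)
step 3: fire T2:  (P0=3, P1=3, P2=1, P3=0, P4=5, P5=4) → (P0=3, P1=5, P2=2, P3=0, P4=5, P5=4)
step 4: fire T2:  (P0=3, P1=5, P2=2, P3=0, P4=5, P5=4) → (P0=3, P1=7, P2=3, P3=0, P4=5, P5=4)

(P0=3, P1=7, P2=3, P3=0, P4=5, P5=4)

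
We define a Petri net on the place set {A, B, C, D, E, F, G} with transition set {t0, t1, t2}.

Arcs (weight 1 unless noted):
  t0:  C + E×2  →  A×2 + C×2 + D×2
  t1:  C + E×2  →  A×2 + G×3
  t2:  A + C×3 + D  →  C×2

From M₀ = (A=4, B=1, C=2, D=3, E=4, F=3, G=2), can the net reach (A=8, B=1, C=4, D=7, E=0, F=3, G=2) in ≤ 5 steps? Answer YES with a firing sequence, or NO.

step 1: fire t0:  (A=4, B=1, C=2, D=3, E=4, F=3, G=2) → (A=6, B=1, C=3, D=5, E=2, F=3, G=2)
step 2: fire t0:  (A=6, B=1, C=3, D=5, E=2, F=3, G=2) → (A=8, B=1, C=4, D=7, E=0, F=3, G=2)

YES — reachable via ⟨t0, t0⟩ (2 firings)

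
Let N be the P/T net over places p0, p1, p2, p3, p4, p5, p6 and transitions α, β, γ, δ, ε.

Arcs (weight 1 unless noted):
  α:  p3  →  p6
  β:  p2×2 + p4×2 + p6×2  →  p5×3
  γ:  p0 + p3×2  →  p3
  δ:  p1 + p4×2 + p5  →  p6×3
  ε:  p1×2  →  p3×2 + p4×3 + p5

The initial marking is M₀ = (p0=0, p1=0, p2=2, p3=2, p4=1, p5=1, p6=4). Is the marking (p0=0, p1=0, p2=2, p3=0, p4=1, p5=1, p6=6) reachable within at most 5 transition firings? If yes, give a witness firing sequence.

step 1: fire α:  (p0=0, p1=0, p2=2, p3=2, p4=1, p5=1, p6=4) → (p0=0, p1=0, p2=2, p3=1, p4=1, p5=1, p6=5)
step 2: fire α:  (p0=0, p1=0, p2=2, p3=1, p4=1, p5=1, p6=5) → (p0=0, p1=0, p2=2, p3=0, p4=1, p5=1, p6=6)

YES — reachable via ⟨α, α⟩ (2 firings)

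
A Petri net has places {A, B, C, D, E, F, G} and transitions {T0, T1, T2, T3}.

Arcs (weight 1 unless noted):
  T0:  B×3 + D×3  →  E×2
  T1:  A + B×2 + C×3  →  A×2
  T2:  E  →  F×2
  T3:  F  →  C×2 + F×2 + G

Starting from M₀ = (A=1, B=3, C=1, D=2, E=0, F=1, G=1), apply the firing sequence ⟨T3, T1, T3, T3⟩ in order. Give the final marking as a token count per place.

step 1: fire T3:  (A=1, B=3, C=1, D=2, E=0, F=1, G=1) → (A=1, B=3, C=3, D=2, E=0, F=2, G=2)
step 2: fire T1:  (A=1, B=3, C=3, D=2, E=0, F=2, G=2) → (A=2, B=1, C=0, D=2, E=0, F=2, G=2)
step 3: fire T3:  (A=2, B=1, C=0, D=2, E=0, F=2, G=2) → (A=2, B=1, C=2, D=2, E=0, F=3, G=3)
step 4: fire T3:  (A=2, B=1, C=2, D=2, E=0, F=3, G=3) → (A=2, B=1, C=4, D=2, E=0, F=4, G=4)

(A=2, B=1, C=4, D=2, E=0, F=4, G=4)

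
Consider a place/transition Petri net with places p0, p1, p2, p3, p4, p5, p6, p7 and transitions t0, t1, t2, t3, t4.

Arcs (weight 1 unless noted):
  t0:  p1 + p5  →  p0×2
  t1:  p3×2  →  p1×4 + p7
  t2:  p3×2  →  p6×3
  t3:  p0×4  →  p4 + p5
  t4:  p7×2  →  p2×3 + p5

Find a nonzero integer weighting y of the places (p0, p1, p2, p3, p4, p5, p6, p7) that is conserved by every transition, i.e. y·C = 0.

y = (p0:3, p1:0, p2:-2, p3:0, p4:6, p5:6, p6:0, p7:0)

Incidence matrix C (rows=places, cols=transitions):
       t0   t1   t2   t3   t4
   p0   2    0    0   -4    0
   p1  -1    4    0    0    0
   p2   0    0    0    0    3
   p3   0   -2   -2    0    0
   p4   0    0    0    1    0
   p5  -1    0    0    1    1
   p6   0    0    3    0    0
   p7   0    1    0    0   -2

Candidate y = [3, 0, -2, 0, 6, 6, 0, 0]; check y·C column-wise:
  col t0: 3·2 + 0·-1 + -2·0 + 6·0 + 6·-1 = 0
  col t1: 3·0 + 0·4 + -2·0 + 0·-2 + 6·0 + 6·0 + 0·1 = 0
  col t2: 3·0 + -2·0 + 0·-2 + 6·0 + 6·0 + 0·3 = 0
  col t3: 3·-4 + -2·0 + 6·1 + 6·1 = 0
  col t4: 3·0 + -2·3 + 6·0 + 6·1 + 0·-2 = 0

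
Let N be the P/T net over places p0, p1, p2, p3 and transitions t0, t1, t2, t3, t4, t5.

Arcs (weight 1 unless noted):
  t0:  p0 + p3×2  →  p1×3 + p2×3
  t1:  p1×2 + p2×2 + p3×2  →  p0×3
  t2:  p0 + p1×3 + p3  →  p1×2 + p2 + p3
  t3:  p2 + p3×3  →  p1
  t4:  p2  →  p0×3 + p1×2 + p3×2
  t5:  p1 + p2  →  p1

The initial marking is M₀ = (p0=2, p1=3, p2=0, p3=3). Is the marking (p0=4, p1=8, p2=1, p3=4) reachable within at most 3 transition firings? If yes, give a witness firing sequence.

depth 0: 1 marking
depth 1: 3 markings reached so far
depth 2: 9 markings reached so far
depth 3: 18 markings reached so far
target is not among the 18 markings reachable within 3 steps

NO — not reachable within 3 firings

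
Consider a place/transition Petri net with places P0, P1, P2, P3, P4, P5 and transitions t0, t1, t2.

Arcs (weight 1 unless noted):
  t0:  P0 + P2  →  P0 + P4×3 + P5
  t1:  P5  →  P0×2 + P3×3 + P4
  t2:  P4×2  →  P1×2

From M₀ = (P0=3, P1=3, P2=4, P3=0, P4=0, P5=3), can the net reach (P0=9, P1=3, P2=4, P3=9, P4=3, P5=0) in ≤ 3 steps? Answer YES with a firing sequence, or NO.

step 1: fire t1:  (P0=3, P1=3, P2=4, P3=0, P4=0, P5=3) → (P0=5, P1=3, P2=4, P3=3, P4=1, P5=2)
step 2: fire t1:  (P0=5, P1=3, P2=4, P3=3, P4=1, P5=2) → (P0=7, P1=3, P2=4, P3=6, P4=2, P5=1)
step 3: fire t1:  (P0=7, P1=3, P2=4, P3=6, P4=2, P5=1) → (P0=9, P1=3, P2=4, P3=9, P4=3, P5=0)

YES — reachable via ⟨t1, t1, t1⟩ (3 firings)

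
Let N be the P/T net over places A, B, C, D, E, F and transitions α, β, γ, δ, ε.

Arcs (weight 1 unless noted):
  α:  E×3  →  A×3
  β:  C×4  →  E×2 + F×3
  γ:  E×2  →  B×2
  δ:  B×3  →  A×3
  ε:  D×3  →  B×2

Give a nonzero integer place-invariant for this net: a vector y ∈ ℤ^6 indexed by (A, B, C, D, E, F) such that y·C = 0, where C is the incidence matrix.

y = (A:6, B:6, C:3, D:4, E:6, F:0)

Incidence matrix C (rows=places, cols=transitions):
        α    β    γ    δ    ε
    A   3    0    0    3    0
    B   0    0    2   -3    2
    C   0   -4    0    0    0
    D   0    0    0    0   -3
    E  -3    2   -2    0    0
    F   0    3    0    0    0

Candidate y = [6, 6, 3, 4, 6, 0]; check y·C column-wise:
  col α: 6·3 + 6·0 + 3·0 + 4·0 + 6·-3 = 0
  col β: 6·0 + 6·0 + 3·-4 + 4·0 + 6·2 + 0·3 = 0
  col γ: 6·0 + 6·2 + 3·0 + 4·0 + 6·-2 = 0
  col δ: 6·3 + 6·-3 + 3·0 + 4·0 + 6·0 = 0
  col ε: 6·0 + 6·2 + 3·0 + 4·-3 + 6·0 = 0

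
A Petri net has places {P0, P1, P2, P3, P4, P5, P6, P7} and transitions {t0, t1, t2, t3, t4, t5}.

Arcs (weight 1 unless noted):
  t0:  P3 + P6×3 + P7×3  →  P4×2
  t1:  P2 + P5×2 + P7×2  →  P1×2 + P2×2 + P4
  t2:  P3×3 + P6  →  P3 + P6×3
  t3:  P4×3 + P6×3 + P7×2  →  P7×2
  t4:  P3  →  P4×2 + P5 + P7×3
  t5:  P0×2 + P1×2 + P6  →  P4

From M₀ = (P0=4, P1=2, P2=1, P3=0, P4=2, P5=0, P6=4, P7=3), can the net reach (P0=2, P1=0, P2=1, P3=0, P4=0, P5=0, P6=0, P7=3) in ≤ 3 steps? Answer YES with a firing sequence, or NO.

YES — reachable via ⟨t5, t3⟩ (2 firings)

step 1: fire t5:  (P0=4, P1=2, P2=1, P3=0, P4=2, P5=0, P6=4, P7=3) → (P0=2, P1=0, P2=1, P3=0, P4=3, P5=0, P6=3, P7=3)
step 2: fire t3:  (P0=2, P1=0, P2=1, P3=0, P4=3, P5=0, P6=3, P7=3) → (P0=2, P1=0, P2=1, P3=0, P4=0, P5=0, P6=0, P7=3)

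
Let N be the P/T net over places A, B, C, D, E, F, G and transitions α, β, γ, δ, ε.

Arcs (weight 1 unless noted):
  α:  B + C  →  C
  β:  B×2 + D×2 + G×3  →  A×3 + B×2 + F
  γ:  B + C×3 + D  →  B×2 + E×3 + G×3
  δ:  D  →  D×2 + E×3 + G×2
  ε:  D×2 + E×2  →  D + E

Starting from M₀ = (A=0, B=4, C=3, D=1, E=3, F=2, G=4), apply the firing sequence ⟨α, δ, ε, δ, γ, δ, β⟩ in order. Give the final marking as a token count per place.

step 1: fire α:  (A=0, B=4, C=3, D=1, E=3, F=2, G=4) → (A=0, B=3, C=3, D=1, E=3, F=2, G=4)
step 2: fire δ:  (A=0, B=3, C=3, D=1, E=3, F=2, G=4) → (A=0, B=3, C=3, D=2, E=6, F=2, G=6)
step 3: fire ε:  (A=0, B=3, C=3, D=2, E=6, F=2, G=6) → (A=0, B=3, C=3, D=1, E=5, F=2, G=6)
step 4: fire δ:  (A=0, B=3, C=3, D=1, E=5, F=2, G=6) → (A=0, B=3, C=3, D=2, E=8, F=2, G=8)
step 5: fire γ:  (A=0, B=3, C=3, D=2, E=8, F=2, G=8) → (A=0, B=4, C=0, D=1, E=11, F=2, G=11)
step 6: fire δ:  (A=0, B=4, C=0, D=1, E=11, F=2, G=11) → (A=0, B=4, C=0, D=2, E=14, F=2, G=13)
step 7: fire β:  (A=0, B=4, C=0, D=2, E=14, F=2, G=13) → (A=3, B=4, C=0, D=0, E=14, F=3, G=10)

(A=3, B=4, C=0, D=0, E=14, F=3, G=10)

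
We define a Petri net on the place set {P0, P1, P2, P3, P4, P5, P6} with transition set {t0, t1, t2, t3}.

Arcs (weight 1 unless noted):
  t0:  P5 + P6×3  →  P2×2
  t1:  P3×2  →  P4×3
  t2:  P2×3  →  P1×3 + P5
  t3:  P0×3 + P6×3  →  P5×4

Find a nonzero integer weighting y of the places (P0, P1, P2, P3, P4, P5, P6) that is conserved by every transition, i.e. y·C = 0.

Incidence matrix C (rows=places, cols=transitions):
       t0   t1   t2   t3
   P0   0    0    0   -3
   P1   0    0    3    0
   P2   2    0   -3    0
   P3   0   -2    0    0
   P4   0    3    0    0
   P5  -1    0    1    4
   P6  -3    0    0   -3

Candidate y = [0, 0, 0, 3, 2, 0, 0]; check y·C column-wise:
  col t0: 0·2 + 3·0 + 2·0 + 0·-1 + 0·-3 = 0
  col t1: 3·-2 + 2·3 = 0
  col t2: 0·3 + 0·-3 + 3·0 + 2·0 + 0·1 = 0
  col t3: 0·-3 + 3·0 + 2·0 + 0·4 + 0·-3 = 0

y = (P0:0, P1:0, P2:0, P3:3, P4:2, P5:0, P6:0)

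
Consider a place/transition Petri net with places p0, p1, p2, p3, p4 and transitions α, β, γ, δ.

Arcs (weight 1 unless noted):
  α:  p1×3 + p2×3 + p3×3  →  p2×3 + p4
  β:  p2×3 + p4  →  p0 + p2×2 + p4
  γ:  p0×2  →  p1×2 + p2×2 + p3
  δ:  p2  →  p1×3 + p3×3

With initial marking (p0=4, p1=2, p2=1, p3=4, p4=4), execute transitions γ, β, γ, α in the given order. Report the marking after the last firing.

(p0=1, p1=3, p2=4, p3=3, p4=5)

step 1: fire γ:  (p0=4, p1=2, p2=1, p3=4, p4=4) → (p0=2, p1=4, p2=3, p3=5, p4=4)
step 2: fire β:  (p0=2, p1=4, p2=3, p3=5, p4=4) → (p0=3, p1=4, p2=2, p3=5, p4=4)
step 3: fire γ:  (p0=3, p1=4, p2=2, p3=5, p4=4) → (p0=1, p1=6, p2=4, p3=6, p4=4)
step 4: fire α:  (p0=1, p1=6, p2=4, p3=6, p4=4) → (p0=1, p1=3, p2=4, p3=3, p4=5)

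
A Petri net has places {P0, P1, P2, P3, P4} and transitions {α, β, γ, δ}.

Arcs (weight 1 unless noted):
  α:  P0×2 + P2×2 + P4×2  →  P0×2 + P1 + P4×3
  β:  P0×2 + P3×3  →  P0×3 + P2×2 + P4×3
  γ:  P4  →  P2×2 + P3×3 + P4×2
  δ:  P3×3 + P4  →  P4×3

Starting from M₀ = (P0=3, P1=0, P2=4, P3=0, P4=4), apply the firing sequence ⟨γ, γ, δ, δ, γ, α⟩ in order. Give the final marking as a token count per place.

step 1: fire γ:  (P0=3, P1=0, P2=4, P3=0, P4=4) → (P0=3, P1=0, P2=6, P3=3, P4=5)
step 2: fire γ:  (P0=3, P1=0, P2=6, P3=3, P4=5) → (P0=3, P1=0, P2=8, P3=6, P4=6)
step 3: fire δ:  (P0=3, P1=0, P2=8, P3=6, P4=6) → (P0=3, P1=0, P2=8, P3=3, P4=8)
step 4: fire δ:  (P0=3, P1=0, P2=8, P3=3, P4=8) → (P0=3, P1=0, P2=8, P3=0, P4=10)
step 5: fire γ:  (P0=3, P1=0, P2=8, P3=0, P4=10) → (P0=3, P1=0, P2=10, P3=3, P4=11)
step 6: fire α:  (P0=3, P1=0, P2=10, P3=3, P4=11) → (P0=3, P1=1, P2=8, P3=3, P4=12)

(P0=3, P1=1, P2=8, P3=3, P4=12)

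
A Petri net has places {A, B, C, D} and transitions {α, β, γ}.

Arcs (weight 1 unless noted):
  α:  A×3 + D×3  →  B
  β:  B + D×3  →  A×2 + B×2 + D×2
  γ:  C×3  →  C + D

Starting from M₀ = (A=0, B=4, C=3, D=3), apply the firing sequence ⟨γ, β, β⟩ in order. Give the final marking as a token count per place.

(A=4, B=6, C=1, D=2)

step 1: fire γ:  (A=0, B=4, C=3, D=3) → (A=0, B=4, C=1, D=4)
step 2: fire β:  (A=0, B=4, C=1, D=4) → (A=2, B=5, C=1, D=3)
step 3: fire β:  (A=2, B=5, C=1, D=3) → (A=4, B=6, C=1, D=2)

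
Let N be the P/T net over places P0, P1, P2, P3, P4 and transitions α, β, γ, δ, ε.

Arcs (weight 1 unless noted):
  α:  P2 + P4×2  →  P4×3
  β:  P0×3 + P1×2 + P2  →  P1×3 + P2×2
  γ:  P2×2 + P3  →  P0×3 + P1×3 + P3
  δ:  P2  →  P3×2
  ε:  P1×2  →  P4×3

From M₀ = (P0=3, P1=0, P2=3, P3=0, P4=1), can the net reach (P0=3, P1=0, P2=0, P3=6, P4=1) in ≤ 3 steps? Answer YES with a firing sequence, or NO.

step 1: fire δ:  (P0=3, P1=0, P2=3, P3=0, P4=1) → (P0=3, P1=0, P2=2, P3=2, P4=1)
step 2: fire δ:  (P0=3, P1=0, P2=2, P3=2, P4=1) → (P0=3, P1=0, P2=1, P3=4, P4=1)
step 3: fire δ:  (P0=3, P1=0, P2=1, P3=4, P4=1) → (P0=3, P1=0, P2=0, P3=6, P4=1)

YES — reachable via ⟨δ, δ, δ⟩ (3 firings)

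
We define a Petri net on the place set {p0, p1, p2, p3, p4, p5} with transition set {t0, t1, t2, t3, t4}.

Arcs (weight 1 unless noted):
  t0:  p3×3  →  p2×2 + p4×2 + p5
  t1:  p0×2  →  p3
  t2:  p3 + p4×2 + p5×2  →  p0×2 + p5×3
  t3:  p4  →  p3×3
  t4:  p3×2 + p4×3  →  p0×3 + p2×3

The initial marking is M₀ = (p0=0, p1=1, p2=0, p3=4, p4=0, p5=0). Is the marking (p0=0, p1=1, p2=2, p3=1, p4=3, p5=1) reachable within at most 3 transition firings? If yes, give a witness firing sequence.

depth 0: 1 marking
depth 1: 2 markings reached so far
depth 2: 3 markings reached so far
depth 3: 5 markings reached so far
target is not among the 5 markings reachable within 3 steps

NO — not reachable within 3 firings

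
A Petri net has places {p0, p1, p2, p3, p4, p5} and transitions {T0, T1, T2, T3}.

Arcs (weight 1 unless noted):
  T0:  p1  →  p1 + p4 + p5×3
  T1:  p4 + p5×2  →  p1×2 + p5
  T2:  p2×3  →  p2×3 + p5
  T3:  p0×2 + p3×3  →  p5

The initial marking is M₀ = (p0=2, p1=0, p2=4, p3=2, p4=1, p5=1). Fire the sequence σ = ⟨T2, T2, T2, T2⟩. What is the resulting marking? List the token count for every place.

step 1: fire T2:  (p0=2, p1=0, p2=4, p3=2, p4=1, p5=1) → (p0=2, p1=0, p2=4, p3=2, p4=1, p5=2)
step 2: fire T2:  (p0=2, p1=0, p2=4, p3=2, p4=1, p5=2) → (p0=2, p1=0, p2=4, p3=2, p4=1, p5=3)
step 3: fire T2:  (p0=2, p1=0, p2=4, p3=2, p4=1, p5=3) → (p0=2, p1=0, p2=4, p3=2, p4=1, p5=4)
step 4: fire T2:  (p0=2, p1=0, p2=4, p3=2, p4=1, p5=4) → (p0=2, p1=0, p2=4, p3=2, p4=1, p5=5)

(p0=2, p1=0, p2=4, p3=2, p4=1, p5=5)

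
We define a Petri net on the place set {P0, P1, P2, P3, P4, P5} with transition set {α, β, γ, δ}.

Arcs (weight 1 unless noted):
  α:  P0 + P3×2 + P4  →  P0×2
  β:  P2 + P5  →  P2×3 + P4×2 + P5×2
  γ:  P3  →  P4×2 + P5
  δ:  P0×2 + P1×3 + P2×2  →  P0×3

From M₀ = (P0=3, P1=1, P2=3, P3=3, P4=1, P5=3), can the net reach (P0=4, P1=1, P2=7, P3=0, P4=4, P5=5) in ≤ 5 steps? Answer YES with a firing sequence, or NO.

depth 0: 1 marking
depth 1: 4 markings reached so far
depth 2: 9 markings reached so far
depth 3: 15 markings reached so far
depth 4: 21 markings reached so far
depth 5: 27 markings reached so far
target is not among the 27 markings reachable within 5 steps

NO — not reachable within 5 firings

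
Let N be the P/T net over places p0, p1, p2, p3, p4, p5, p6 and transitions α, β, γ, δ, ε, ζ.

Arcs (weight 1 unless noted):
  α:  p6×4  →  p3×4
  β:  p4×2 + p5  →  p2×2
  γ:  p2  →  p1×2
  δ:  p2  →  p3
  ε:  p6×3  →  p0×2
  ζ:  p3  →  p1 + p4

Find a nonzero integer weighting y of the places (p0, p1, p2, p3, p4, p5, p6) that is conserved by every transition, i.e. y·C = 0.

Incidence matrix C (rows=places, cols=transitions):
        α    β    γ    δ    ε    ζ
   p0   0    0    0    0    2    0
   p1   0    0    2    0    0    1
   p2   0    2   -1   -1    0    0
   p3   4    0    0    1    0   -1
   p4   0   -2    0    0    0    1
   p5   0   -1    0    0    0    0
   p6  -4    0    0    0   -3    0

Candidate y = [3, 1, 2, 2, 1, 2, 2]; check y·C column-wise:
  col α: 3·0 + 1·0 + 2·0 + 2·4 + 1·0 + 2·0 + 2·-4 = 0
  col β: 3·0 + 1·0 + 2·2 + 2·0 + 1·-2 + 2·-1 + 2·0 = 0
  col γ: 3·0 + 1·2 + 2·-1 + 2·0 + 1·0 + 2·0 + 2·0 = 0
  col δ: 3·0 + 1·0 + 2·-1 + 2·1 + 1·0 + 2·0 + 2·0 = 0
  col ε: 3·2 + 1·0 + 2·0 + 2·0 + 1·0 + 2·0 + 2·-3 = 0
  col ζ: 3·0 + 1·1 + 2·0 + 2·-1 + 1·1 + 2·0 + 2·0 = 0

y = (p0:3, p1:1, p2:2, p3:2, p4:1, p5:2, p6:2)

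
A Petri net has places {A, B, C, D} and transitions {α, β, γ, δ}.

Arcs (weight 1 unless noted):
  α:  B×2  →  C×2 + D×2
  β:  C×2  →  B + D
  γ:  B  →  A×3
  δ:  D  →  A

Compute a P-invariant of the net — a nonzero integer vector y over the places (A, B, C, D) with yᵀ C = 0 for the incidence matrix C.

y = (A:1, B:3, C:2, D:1)

Incidence matrix C (rows=places, cols=transitions):
        α    β    γ    δ
    A   0    0    3    1
    B  -2    1   -1    0
    C   2   -2    0    0
    D   2    1    0   -1

Candidate y = [1, 3, 2, 1]; check y·C column-wise:
  col α: 1·0 + 3·-2 + 2·2 + 1·2 = 0
  col β: 1·0 + 3·1 + 2·-2 + 1·1 = 0
  col γ: 1·3 + 3·-1 + 2·0 + 1·0 = 0
  col δ: 1·1 + 3·0 + 2·0 + 1·-1 = 0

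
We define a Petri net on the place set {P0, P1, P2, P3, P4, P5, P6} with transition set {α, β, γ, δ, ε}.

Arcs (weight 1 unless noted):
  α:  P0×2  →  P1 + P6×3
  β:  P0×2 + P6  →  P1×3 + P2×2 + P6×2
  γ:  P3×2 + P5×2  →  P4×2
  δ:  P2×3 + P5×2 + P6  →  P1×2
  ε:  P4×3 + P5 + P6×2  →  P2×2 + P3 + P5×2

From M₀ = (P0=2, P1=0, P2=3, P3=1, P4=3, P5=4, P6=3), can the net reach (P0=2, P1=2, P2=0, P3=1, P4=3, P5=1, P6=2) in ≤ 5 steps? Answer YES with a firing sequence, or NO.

NO — not reachable within 5 firings

depth 0: 1 marking
depth 1: 5 markings reached so far
depth 2: 11 markings reached so far
depth 3: 16 markings reached so far
depth 4: 19 markings reached so far
depth 5: 19 markings reached so far
(frontier empty at depth 5; search complete)
target is not among the 19 markings reachable within 5 steps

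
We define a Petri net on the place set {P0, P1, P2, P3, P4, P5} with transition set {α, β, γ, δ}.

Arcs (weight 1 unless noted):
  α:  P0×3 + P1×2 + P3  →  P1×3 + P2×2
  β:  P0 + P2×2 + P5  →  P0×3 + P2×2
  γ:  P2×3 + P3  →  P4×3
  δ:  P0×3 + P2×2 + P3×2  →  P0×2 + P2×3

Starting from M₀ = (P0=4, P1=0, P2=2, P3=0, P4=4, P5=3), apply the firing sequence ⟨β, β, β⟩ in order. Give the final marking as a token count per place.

(P0=10, P1=0, P2=2, P3=0, P4=4, P5=0)

step 1: fire β:  (P0=4, P1=0, P2=2, P3=0, P4=4, P5=3) → (P0=6, P1=0, P2=2, P3=0, P4=4, P5=2)
step 2: fire β:  (P0=6, P1=0, P2=2, P3=0, P4=4, P5=2) → (P0=8, P1=0, P2=2, P3=0, P4=4, P5=1)
step 3: fire β:  (P0=8, P1=0, P2=2, P3=0, P4=4, P5=1) → (P0=10, P1=0, P2=2, P3=0, P4=4, P5=0)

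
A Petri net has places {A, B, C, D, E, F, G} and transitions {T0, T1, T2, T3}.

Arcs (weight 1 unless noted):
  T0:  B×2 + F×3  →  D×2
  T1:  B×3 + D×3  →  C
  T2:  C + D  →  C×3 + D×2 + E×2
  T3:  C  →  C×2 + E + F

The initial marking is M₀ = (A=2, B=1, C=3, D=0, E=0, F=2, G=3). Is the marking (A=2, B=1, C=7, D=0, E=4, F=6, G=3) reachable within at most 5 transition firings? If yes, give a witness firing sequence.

YES — reachable via ⟨T3, T3, T3, T3⟩ (4 firings)

step 1: fire T3:  (A=2, B=1, C=3, D=0, E=0, F=2, G=3) → (A=2, B=1, C=4, D=0, E=1, F=3, G=3)
step 2: fire T3:  (A=2, B=1, C=4, D=0, E=1, F=3, G=3) → (A=2, B=1, C=5, D=0, E=2, F=4, G=3)
step 3: fire T3:  (A=2, B=1, C=5, D=0, E=2, F=4, G=3) → (A=2, B=1, C=6, D=0, E=3, F=5, G=3)
step 4: fire T3:  (A=2, B=1, C=6, D=0, E=3, F=5, G=3) → (A=2, B=1, C=7, D=0, E=4, F=6, G=3)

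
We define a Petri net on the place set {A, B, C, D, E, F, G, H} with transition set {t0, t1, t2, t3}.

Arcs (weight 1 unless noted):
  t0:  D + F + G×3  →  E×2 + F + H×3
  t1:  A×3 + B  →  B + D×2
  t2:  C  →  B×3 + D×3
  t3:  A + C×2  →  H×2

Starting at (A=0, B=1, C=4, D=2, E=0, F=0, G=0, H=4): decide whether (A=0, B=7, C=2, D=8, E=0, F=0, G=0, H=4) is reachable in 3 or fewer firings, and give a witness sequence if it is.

YES — reachable via ⟨t2, t2⟩ (2 firings)

step 1: fire t2:  (A=0, B=1, C=4, D=2, E=0, F=0, G=0, H=4) → (A=0, B=4, C=3, D=5, E=0, F=0, G=0, H=4)
step 2: fire t2:  (A=0, B=4, C=3, D=5, E=0, F=0, G=0, H=4) → (A=0, B=7, C=2, D=8, E=0, F=0, G=0, H=4)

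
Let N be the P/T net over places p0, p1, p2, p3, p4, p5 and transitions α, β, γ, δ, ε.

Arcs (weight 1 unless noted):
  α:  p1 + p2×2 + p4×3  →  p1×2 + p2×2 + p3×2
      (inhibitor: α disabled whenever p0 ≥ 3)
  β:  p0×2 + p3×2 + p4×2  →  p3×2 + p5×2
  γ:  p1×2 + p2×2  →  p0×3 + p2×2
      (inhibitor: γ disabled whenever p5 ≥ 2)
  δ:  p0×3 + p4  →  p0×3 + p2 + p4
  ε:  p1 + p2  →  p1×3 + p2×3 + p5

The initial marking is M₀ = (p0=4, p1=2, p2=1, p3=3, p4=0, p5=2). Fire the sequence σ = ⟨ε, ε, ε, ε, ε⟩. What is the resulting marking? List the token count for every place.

(p0=4, p1=12, p2=11, p3=3, p4=0, p5=7)

step 1: fire ε:  (p0=4, p1=2, p2=1, p3=3, p4=0, p5=2) → (p0=4, p1=4, p2=3, p3=3, p4=0, p5=3)
step 2: fire ε:  (p0=4, p1=4, p2=3, p3=3, p4=0, p5=3) → (p0=4, p1=6, p2=5, p3=3, p4=0, p5=4)
step 3: fire ε:  (p0=4, p1=6, p2=5, p3=3, p4=0, p5=4) → (p0=4, p1=8, p2=7, p3=3, p4=0, p5=5)
step 4: fire ε:  (p0=4, p1=8, p2=7, p3=3, p4=0, p5=5) → (p0=4, p1=10, p2=9, p3=3, p4=0, p5=6)
step 5: fire ε:  (p0=4, p1=10, p2=9, p3=3, p4=0, p5=6) → (p0=4, p1=12, p2=11, p3=3, p4=0, p5=7)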